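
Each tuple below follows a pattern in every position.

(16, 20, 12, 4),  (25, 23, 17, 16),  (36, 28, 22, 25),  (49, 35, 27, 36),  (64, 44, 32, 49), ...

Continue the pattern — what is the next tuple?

(81, 55, 37, 64)

First entry goes 16, 25, 36, 49, 64 → 81 (perfect squares: 4², 5², 6², …).
For the second entry, differences are 3, 5, 7, … (increasing by 2 each time): 20, 23, 28, 35, 44 → 55.
Third entry: 12, 17, 22, 27, 32 → 37 (+5 each step).
Fourth entry: 4, 16, 25, 36, 49 → 64 (always the previous value of the first entry).
Putting it together: (81, 55, 37, 64).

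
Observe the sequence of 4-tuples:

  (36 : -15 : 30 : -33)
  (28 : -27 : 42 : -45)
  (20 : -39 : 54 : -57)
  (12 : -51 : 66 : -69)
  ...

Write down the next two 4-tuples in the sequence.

First coordinate — −8 each step: 36, 28, 20, 12 → 4 → -4.
Second coordinate: -15, -27, -39, -51 → -63 → -75 (−12 each step).
Third coordinate — +12 each step: 30, 42, 54, 66 → 78 → 90.
Fourth coordinate: −12 each step, so -33, -45, -57, -69 → -81 → -93.
So the next two 4-tuples are (4 : -63 : 78 : -81) and (-4 : -75 : 90 : -93).

(4 : -63 : 78 : -81), (-4 : -75 : 90 : -93)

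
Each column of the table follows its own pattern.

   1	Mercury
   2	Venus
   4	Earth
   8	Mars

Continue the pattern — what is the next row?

For the first component, ×2 each step: 1, 2, 4, 8 → 16.
Planet goes Mercury, Venus, Earth, Mars → Jupiter (runs through the planets Mercury→Neptune).
Combining the parts gives 16  Jupiter.

16  Jupiter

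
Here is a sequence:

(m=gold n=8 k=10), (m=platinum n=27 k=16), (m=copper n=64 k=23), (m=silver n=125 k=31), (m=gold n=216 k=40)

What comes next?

(m=platinum n=343 k=50)

For the m, repeats gold → platinum → copper → silver: gold, platinum, copper, silver, gold → platinum.
N: perfect cubes: 2³, 3³, 4³, …, so 8, 27, 64, 125, 216 → 343.
K: differences are 6, 7, 8, … (increasing by 1 each time); 10, 16, 23, 31, 40 → 50.
So the next tuple is (m=platinum n=343 k=50).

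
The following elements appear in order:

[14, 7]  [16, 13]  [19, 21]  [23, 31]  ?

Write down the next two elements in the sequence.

First value: differences are 2, 3, 4, … (increasing by 1 each time), so 14, 16, 19, 23 → 28 → 34.
Second value: 7, 13, 21, 31 → 43 → 57 (differences are 6, 8, 10, … (increasing by 2 each time)).
Putting the parts together: [28, 43] and then [34, 57].

[28, 43], [34, 57]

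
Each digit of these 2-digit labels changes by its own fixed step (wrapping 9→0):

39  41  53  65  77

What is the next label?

First digit: +1 each step, mod 10; 3, 4, 5, 6, 7 → 8.
Second digit: 9, 1, 3, 5, 7 → 9 (+2 each step, mod 10).
So the next label is 89.

89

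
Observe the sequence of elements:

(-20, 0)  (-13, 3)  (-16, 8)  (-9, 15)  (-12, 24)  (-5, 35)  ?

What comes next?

(-8, 48)

First entry: alternating steps +7, −3, +7, −3, …, so -20, -13, -16, -9, -12, -5 → -8.
For the second entry, differences are 3, 5, 7, … (increasing by 2 each time): 0, 3, 8, 15, 24, 35 → 48.
Combining the parts gives (-8, 48).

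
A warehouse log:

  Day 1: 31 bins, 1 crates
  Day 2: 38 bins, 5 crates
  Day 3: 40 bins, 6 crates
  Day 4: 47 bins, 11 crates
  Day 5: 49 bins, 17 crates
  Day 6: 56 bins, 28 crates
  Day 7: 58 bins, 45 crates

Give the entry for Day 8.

65 bins, 73 crates

Bins: 31, 38, 40, 47, 49, 56, 58 → 65 (alternating steps +7, +2, +7, +2, …).
Crates: 1, 5, 6, 11, 17, 28, 45 → 73 (each term is the sum of the two before it).
So the next row is 65 bins, 73 crates.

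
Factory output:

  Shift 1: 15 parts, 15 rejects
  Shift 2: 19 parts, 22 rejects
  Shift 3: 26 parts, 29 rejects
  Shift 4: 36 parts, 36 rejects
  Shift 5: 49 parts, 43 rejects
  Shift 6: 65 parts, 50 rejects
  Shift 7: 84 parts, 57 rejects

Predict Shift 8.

106 parts, 64 rejects

Parts: differences are 4, 7, 10, … (increasing by 3 each time), so 15, 19, 26, 36, 49, 65, 84 → 106.
Rejects — +7 each step: 15, 22, 29, 36, 43, 50, 57 → 64.
So the next row is 106 parts, 64 rejects.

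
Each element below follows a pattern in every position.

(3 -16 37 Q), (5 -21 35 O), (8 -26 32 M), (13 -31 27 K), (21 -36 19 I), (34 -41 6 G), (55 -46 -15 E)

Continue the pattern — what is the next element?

For the first value, each term is the sum of the two before it: 3, 5, 8, 13, 21, 34, 55 → 89.
For the second value, −5 each step: -16, -21, -26, -31, -36, -41, -46 → -51.
Third value: together with the first value always sums to 40; 37, 35, 32, 27, 19, 6, -15 → -49.
For the letter, letters move back 2 places in the alphabet: Q, O, M, K, I, G, E → C.
Putting it together: (89 -51 -49 C).

(89 -51 -49 C)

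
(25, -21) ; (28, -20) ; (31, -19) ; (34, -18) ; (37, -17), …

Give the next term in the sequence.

(40, -16)

First component goes 25, 28, 31, 34, 37 → 40 (+3 each step).
Second component: +1 each step, so -21, -20, -19, -18, -17 → -16.
Putting it together: (40, -16).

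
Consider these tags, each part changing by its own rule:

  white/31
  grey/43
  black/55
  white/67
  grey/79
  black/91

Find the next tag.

Shade: repeats white → grey → black; white, grey, black, white, grey, black → white.
Second component — +12 each step: 31, 43, 55, 67, 79, 91 → 103.
So the next tag is white/103.

white/103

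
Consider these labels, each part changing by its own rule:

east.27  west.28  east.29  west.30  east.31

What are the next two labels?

west.32, east.33

Direction: east, west, east, west, east → west → east (alternates east ↔ west).
Second component goes 27, 28, 29, 30, 31 → 32 → 33 (+1 each step).
Putting the parts together: west.32 and then east.33.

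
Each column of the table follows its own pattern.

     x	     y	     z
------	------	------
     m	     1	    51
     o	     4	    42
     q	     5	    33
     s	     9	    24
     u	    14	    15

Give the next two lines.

Column x: letters move forward 2 places in the alphabet; m, o, q, s, u → w → y.
For the column y, each term is the sum of the two before it: 1, 4, 5, 9, 14 → 23 → 37.
Column z goes 51, 42, 33, 24, 15 → 6 → -3 (−9 each step).
Putting the parts together: w  23  6 and then y  37  -3.

w  23  6; y  37  -3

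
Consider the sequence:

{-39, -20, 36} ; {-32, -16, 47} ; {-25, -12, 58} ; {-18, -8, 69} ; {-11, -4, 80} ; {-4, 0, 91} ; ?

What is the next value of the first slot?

3

First slot: +7 each step, so -39, -32, -25, -18, -11, -4 → 3.
Second slot: -20, -16, -12, -8, -4, 0 → 4 (+4 each step).
For the third slot, +11 each step: 36, 47, 58, 69, 80, 91 → 102.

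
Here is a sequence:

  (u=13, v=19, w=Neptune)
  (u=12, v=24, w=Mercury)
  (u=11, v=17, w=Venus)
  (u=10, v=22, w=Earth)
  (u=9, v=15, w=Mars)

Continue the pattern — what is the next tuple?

U: 13, 12, 11, 10, 9 → 8 (−1 each step).
V: alternating steps +5, −7, +5, −7, …; 19, 24, 17, 22, 15 → 20.
W: runs through the planets Mercury→Neptune, so Neptune, Mercury, Venus, Earth, Mars → Jupiter.
Combining the parts gives (u=8, v=20, w=Jupiter).

(u=8, v=20, w=Jupiter)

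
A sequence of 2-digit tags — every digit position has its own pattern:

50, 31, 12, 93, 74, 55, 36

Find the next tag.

17

For the first digit, −2 each step, mod 10: 5, 3, 1, 9, 7, 5, 3 → 1.
Second digit — +1 each step, mod 10: 0, 1, 2, 3, 4, 5, 6 → 7.
Combining the parts gives 17.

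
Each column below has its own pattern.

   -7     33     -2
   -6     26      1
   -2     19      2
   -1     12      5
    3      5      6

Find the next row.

First component: -7, -6, -2, -1, 3 → 4 (alternating steps +1, +4, +1, +4, …).
Second component: −7 each step, so 33, 26, 19, 12, 5 → -2.
Third component goes -2, 1, 2, 5, 6 → 9 (alternating steps +3, +1, +3, +1, …).
Putting it together: 4  -2  9.

4  -2  9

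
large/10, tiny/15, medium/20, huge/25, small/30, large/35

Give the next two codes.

Size: large, tiny, medium, huge, small, large → tiny → medium (repeats large → tiny → medium → huge → small).
Second component: +5 each step; 10, 15, 20, 25, 30, 35 → 40 → 45.
Putting the parts together: tiny/40 and then medium/45.

tiny/40, medium/45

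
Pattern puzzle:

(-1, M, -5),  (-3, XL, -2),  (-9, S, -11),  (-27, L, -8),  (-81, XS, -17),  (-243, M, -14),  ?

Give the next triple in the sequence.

(-729, XL, -23)

First part goes -1, -3, -9, -27, -81, -243 → -729 (×3 each step).
Size: M, XL, S, L, XS, M → XL (repeats M → XL → S → L → XS).
For the third part, alternating steps +3, −9, +3, −9, …: -5, -2, -11, -8, -17, -14 → -23.
So the next triple is (-729, XL, -23).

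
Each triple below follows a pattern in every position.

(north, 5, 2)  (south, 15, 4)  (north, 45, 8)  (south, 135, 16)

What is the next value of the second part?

405

For the second part, ×3 each step: 5, 15, 45, 135 → 405.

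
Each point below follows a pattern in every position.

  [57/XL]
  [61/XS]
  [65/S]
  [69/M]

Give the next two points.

For the first value, +4 each step: 57, 61, 65, 69 → 73 → 77.
Size: XL, XS, S, M → L → XL (runs through clothing sizes XS→XL).
So the next two points are [73/L] and [77/XL].

[73/L], [77/XL]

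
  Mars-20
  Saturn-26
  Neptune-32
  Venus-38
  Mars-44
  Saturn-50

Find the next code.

Planet goes Mars, Saturn, Neptune, Venus, Mars, Saturn → Neptune (repeats Mars → Saturn → Neptune → Venus).
Second component: +6 each step, so 20, 26, 32, 38, 44, 50 → 56.
Combining the parts gives Neptune-56.

Neptune-56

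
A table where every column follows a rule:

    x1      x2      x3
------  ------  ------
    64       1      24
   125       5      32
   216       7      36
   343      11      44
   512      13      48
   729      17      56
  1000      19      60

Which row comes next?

1331  23  68

Column x1: 64, 125, 216, 343, 512, 729, 1000 → 1331 (perfect cubes: 4³, 5³, 6³, …).
Column x2: alternating steps +4, +2, +4, +2, …; 1, 5, 7, 11, 13, 17, 19 → 23.
For the column x3, alternating steps +8, +4, +8, +4, …: 24, 32, 36, 44, 48, 56, 60 → 68.
So the next row is 1331  23  68.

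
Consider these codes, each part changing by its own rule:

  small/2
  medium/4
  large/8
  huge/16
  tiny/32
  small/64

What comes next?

Size: repeats small → medium → large → huge → tiny, so small, medium, large, huge, tiny, small → medium.
Second component: ×2 each step; 2, 4, 8, 16, 32, 64 → 128.
So the next code is medium/128.

medium/128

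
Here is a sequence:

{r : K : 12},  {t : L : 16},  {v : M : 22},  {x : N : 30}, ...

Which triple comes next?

{z : O : 40}

First letter: letters move forward 2 places in the alphabet, so r, t, v, x → z.
Second letter: letters move forward 1 place in the alphabet, so K, L, M, N → O.
Third coordinate goes 12, 16, 22, 30 → 40 (differences are 4, 6, 8, … (increasing by 2 each time)).
Putting it together: {z : O : 40}.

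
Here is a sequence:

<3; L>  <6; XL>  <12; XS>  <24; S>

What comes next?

First value goes 3, 6, 12, 24 → 48 (×2 each step).
Size: runs through clothing sizes XS→XL; L, XL, XS, S → M.
Combining the parts gives <48; M>.

<48; M>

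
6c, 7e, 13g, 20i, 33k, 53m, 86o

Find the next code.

139q

First component: each term is the sum of the two before it; 6, 7, 13, 20, 33, 53, 86 → 139.
Letter: letters move forward 2 places in the alphabet, so c, e, g, i, k, m, o → q.
Combining the parts gives 139q.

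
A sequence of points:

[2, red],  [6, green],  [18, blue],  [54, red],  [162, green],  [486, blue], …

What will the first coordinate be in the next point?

1458

First coordinate goes 2, 6, 18, 54, 162, 486 → 1458 (×3 each step).
Colour: repeats red → green → blue; red, green, blue, red, green, blue → red.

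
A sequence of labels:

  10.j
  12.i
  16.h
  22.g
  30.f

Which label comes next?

40.e

First component: differences are 2, 4, 6, … (increasing by 2 each time), so 10, 12, 16, 22, 30 → 40.
Letter: letters move back 1 place in the alphabet; j, i, h, g, f → e.
So the next label is 40.e.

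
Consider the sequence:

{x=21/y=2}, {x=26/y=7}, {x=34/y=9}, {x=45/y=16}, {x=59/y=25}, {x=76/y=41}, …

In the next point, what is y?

For the x, differences are 5, 8, 11, … (increasing by 3 each time): 21, 26, 34, 45, 59, 76 → 96.
Y: each term is the sum of the two before it, so 2, 7, 9, 16, 25, 41 → 66.

66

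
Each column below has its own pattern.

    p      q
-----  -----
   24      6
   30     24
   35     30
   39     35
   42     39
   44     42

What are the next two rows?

Column p: differences are 6, 5, 4, … (decreasing by 1 each time), so 24, 30, 35, 39, 42, 44 → 45 → 45.
Column q: always the previous value of the column p, so 6, 24, 30, 35, 39, 42 → 44 → 45.
Putting the parts together: 45  44 and then 45  45.

45  44; 45  45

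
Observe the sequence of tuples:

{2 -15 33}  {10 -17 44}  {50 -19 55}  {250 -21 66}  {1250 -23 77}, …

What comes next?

First slot: 2, 10, 50, 250, 1250 → 6250 (×5 each step).
Second slot: −2 each step, so -15, -17, -19, -21, -23 → -25.
Third slot: +11 each step; 33, 44, 55, 66, 77 → 88.
So the next tuple is {6250 -25 88}.

{6250 -25 88}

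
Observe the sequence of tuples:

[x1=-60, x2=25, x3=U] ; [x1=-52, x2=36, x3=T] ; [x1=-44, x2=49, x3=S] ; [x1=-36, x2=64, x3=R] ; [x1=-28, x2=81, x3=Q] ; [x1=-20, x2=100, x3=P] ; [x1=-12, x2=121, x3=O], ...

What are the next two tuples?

[x1=-4, x2=144, x3=N], [x1=4, x2=169, x3=M]

X1 — +8 each step: -60, -52, -44, -36, -28, -20, -12 → -4 → 4.
X2: perfect squares: 5², 6², 7², …, so 25, 36, 49, 64, 81, 100, 121 → 144 → 169.
X3 — letters move back 1 place in the alphabet: U, T, S, R, Q, P, O → N → M.
So the next two tuples are [x1=-4, x2=144, x3=N] and [x1=4, x2=169, x3=M].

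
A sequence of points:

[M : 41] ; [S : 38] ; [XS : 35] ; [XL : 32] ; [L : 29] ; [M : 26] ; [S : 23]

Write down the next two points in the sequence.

Size: repeats M → S → XS → XL → L, so M, S, XS, XL, L, M, S → XS → XL.
For the second slot, −3 each step: 41, 38, 35, 32, 29, 26, 23 → 20 → 17.
So the next two points are [XS : 20] and [XL : 17].

[XS : 20], [XL : 17]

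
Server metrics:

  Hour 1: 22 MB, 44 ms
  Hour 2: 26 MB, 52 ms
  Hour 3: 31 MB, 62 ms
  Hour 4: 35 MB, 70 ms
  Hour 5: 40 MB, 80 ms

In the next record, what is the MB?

44

MB — alternating steps +4, +5, +4, +5, …: 22, 26, 31, 35, 40 → 44.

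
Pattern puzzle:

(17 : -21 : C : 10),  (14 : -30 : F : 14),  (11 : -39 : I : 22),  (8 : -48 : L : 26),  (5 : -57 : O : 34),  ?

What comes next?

(2 : -66 : R : 38)

For the first entry, −3 each step: 17, 14, 11, 8, 5 → 2.
For the second entry, −9 each step: -21, -30, -39, -48, -57 → -66.
Letter: letters move forward 3 places in the alphabet, so C, F, I, L, O → R.
For the fourth entry, alternating steps +4, +8, +4, +8, …: 10, 14, 22, 26, 34 → 38.
So the next 4-tuple is (2 : -66 : R : 38).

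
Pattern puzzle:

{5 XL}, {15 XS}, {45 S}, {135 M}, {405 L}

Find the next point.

First slot goes 5, 15, 45, 135, 405 → 1215 (×3 each step).
Size: XL, XS, S, M, L → XL (runs through clothing sizes XS→XL).
Combining the parts gives {1215 XL}.

{1215 XL}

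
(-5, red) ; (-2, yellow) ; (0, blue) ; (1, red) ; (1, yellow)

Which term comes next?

First slot goes -5, -2, 0, 1, 1 → 0 (differences are 3, 2, 1, … (decreasing by 1 each time)).
Colour goes red, yellow, blue, red, yellow → blue (repeats red → yellow → blue).
So the next term is (0, blue).

(0, blue)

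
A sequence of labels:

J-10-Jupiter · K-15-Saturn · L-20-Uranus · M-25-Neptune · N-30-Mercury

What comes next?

Letter — letters move forward 1 place in the alphabet: J, K, L, M, N → O.
For the second component, +5 each step: 10, 15, 20, 25, 30 → 35.
Planet: Jupiter, Saturn, Uranus, Neptune, Mercury → Venus (runs through the planets Mercury→Neptune).
So the next label is O-35-Venus.

O-35-Venus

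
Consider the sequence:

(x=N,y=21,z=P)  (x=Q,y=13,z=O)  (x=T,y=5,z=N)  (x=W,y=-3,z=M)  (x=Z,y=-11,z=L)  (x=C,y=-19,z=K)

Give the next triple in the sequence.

X goes N, Q, T, W, Z, C → F (letters move forward 3 places in the alphabet, wrapping Z→A).
Y: −8 each step; 21, 13, 5, -3, -11, -19 → -27.
Z — letters move back 1 place in the alphabet: P, O, N, M, L, K → J.
So the next triple is (x=F,y=-27,z=J).

(x=F,y=-27,z=J)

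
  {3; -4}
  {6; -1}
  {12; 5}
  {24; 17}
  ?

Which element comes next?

{48; 41}

First component goes 3, 6, 12, 24 → 48 (×2 each step).
Second component — always 7 less than the first component: -4, -1, 5, 17 → 41.
So the next element is {48; 41}.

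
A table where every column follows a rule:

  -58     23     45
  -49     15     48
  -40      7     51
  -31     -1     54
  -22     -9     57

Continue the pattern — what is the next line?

-13  -17  60

First component: +9 each step; -58, -49, -40, -31, -22 → -13.
Second component: −8 each step; 23, 15, 7, -1, -9 → -17.
Third component: +3 each step; 45, 48, 51, 54, 57 → 60.
Putting it together: -13  -17  60.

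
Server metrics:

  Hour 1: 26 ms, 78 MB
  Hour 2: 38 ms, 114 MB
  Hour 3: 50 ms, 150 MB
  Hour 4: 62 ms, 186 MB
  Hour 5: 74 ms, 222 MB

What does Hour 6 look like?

Ms goes 26, 38, 50, 62, 74 → 86 (+12 each step).
For the MB, always 3 × the ms: 78, 114, 150, 186, 222 → 258.
Putting it together: 86 ms, 258 MB.

86 ms, 258 MB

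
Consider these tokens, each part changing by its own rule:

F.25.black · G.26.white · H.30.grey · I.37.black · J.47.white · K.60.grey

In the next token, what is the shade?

black

Shade goes black, white, grey, black, white, grey → black (repeats black → white → grey).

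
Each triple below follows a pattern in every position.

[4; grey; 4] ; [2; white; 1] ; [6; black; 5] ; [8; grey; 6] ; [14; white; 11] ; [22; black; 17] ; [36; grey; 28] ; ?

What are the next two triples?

[58; white; 45], [94; black; 73]

First part: each term is the sum of the two before it; 4, 2, 6, 8, 14, 22, 36 → 58 → 94.
For the shade, repeats grey → white → black: grey, white, black, grey, white, black, grey → white → black.
For the third part, each term is the sum of the two before it: 4, 1, 5, 6, 11, 17, 28 → 45 → 73.
Putting the parts together: [58; white; 45] and then [94; black; 73].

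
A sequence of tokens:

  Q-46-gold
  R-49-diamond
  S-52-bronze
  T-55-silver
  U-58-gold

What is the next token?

V-61-diamond

Letter: Q, R, S, T, U → V (letters move forward 1 place in the alphabet).
Second component: +3 each step, so 46, 49, 52, 55, 58 → 61.
Rank: repeats gold → diamond → bronze → silver; gold, diamond, bronze, silver, gold → diamond.
Putting it together: V-61-diamond.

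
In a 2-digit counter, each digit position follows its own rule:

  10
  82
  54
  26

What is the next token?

98

For the first digit, −3 each step, mod 10: 1, 8, 5, 2 → 9.
Second digit: +2 each step, mod 10; 0, 2, 4, 6 → 8.
Putting it together: 98.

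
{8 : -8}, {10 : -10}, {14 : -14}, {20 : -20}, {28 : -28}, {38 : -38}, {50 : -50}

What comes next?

{64 : -64}

First part: 8, 10, 14, 20, 28, 38, 50 → 64 (differences are 2, 4, 6, … (increasing by 2 each time)).
For the second part, always the negative of the first part: -8, -10, -14, -20, -28, -38, -50 → -64.
Combining the parts gives {64 : -64}.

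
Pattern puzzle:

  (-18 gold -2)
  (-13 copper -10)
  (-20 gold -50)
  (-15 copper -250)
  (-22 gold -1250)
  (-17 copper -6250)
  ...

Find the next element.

(-24 gold -31250)

First component: alternating steps +5, −7, +5, −7, …; -18, -13, -20, -15, -22, -17 → -24.
For the metal, alternates gold ↔ copper: gold, copper, gold, copper, gold, copper → gold.
Third component — ×5 each step: -2, -10, -50, -250, -1250, -6250 → -31250.
So the next element is (-24 gold -31250).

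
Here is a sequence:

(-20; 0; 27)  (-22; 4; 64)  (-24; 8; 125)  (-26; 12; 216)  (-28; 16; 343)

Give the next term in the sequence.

(-30; 20; 512)

First component — −2 each step: -20, -22, -24, -26, -28 → -30.
Second component: 0, 4, 8, 12, 16 → 20 (+4 each step).
Third component: perfect cubes: 3³, 4³, 5³, …, so 27, 64, 125, 216, 343 → 512.
So the next term is (-30; 20; 512).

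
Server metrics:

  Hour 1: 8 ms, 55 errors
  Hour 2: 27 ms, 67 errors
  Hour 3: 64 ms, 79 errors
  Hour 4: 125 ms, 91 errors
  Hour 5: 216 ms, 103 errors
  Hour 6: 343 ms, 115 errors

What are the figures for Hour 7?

512 ms, 127 errors

Ms: 8, 27, 64, 125, 216, 343 → 512 (perfect cubes: 2³, 3³, 4³, …).
For the errors, +12 each step: 55, 67, 79, 91, 103, 115 → 127.
Combining the parts gives 512 ms, 127 errors.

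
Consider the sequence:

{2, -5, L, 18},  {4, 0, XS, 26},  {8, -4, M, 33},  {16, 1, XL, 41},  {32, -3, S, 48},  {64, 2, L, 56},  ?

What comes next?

First entry — ×2 each step: 2, 4, 8, 16, 32, 64 → 128.
Second entry: alternating steps +5, −4, +5, −4, …, so -5, 0, -4, 1, -3, 2 → -2.
Size: L, XS, M, XL, S, L → XS (repeats L → XS → M → XL → S).
Fourth entry — alternating steps +8, +7, +8, +7, …: 18, 26, 33, 41, 48, 56 → 63.
Combining the parts gives {128, -2, XS, 63}.

{128, -2, XS, 63}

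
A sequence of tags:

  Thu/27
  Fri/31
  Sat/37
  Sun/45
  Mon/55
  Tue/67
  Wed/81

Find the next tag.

Day goes Thu, Fri, Sat, Sun, Mon, Tue, Wed → Thu (runs through the weekdays Mon→Sun).
Second component — differences are 4, 6, 8, … (increasing by 2 each time): 27, 31, 37, 45, 55, 67, 81 → 97.
Putting it together: Thu/97.

Thu/97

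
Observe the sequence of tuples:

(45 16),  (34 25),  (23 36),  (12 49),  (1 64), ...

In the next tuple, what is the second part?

Second part goes 16, 25, 36, 49, 64 → 81 (perfect squares: 4², 5², 6², …).

81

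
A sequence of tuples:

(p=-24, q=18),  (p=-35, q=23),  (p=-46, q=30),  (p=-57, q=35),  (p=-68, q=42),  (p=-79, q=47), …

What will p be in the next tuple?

P goes -24, -35, -46, -57, -68, -79 → -90 (−11 each step).

-90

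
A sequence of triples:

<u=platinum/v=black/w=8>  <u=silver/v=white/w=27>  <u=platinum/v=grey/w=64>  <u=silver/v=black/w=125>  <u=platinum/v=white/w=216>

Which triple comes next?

<u=silver/v=grey/w=343>

U: platinum, silver, platinum, silver, platinum → silver (alternates platinum ↔ silver).
For the v, repeats black → white → grey: black, white, grey, black, white → grey.
W: 8, 27, 64, 125, 216 → 343 (perfect cubes: 2³, 3³, 4³, …).
Combining the parts gives <u=silver/v=grey/w=343>.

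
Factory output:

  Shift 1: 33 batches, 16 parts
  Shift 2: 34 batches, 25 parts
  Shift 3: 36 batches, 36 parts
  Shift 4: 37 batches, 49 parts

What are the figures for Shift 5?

39 batches, 64 parts

Batches — alternating steps +1, +2, +1, +2, …: 33, 34, 36, 37 → 39.
Parts goes 16, 25, 36, 49 → 64 (perfect squares: 4², 5², 6², …).
Combining the parts gives 39 batches, 64 parts.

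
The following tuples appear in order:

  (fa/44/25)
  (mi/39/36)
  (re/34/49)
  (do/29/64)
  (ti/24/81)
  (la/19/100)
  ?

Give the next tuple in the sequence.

(sol/14/121)

Note: fa, mi, re, do, ti, la → sol (runs backward through the solfège scale do→ti).
Second component: −5 each step; 44, 39, 34, 29, 24, 19 → 14.
For the third component, perfect squares: 5², 6², 7², …: 25, 36, 49, 64, 81, 100 → 121.
Putting it together: (sol/14/121).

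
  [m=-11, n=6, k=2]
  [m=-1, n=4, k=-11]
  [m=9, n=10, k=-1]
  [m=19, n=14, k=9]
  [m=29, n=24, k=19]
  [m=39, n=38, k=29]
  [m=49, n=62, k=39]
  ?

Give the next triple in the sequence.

[m=59, n=100, k=49]

M — +10 each step: -11, -1, 9, 19, 29, 39, 49 → 59.
N: each term is the sum of the two before it, so 6, 4, 10, 14, 24, 38, 62 → 100.
For the k, always the previous value of the m: 2, -11, -1, 9, 19, 29, 39 → 49.
Putting it together: [m=59, n=100, k=49].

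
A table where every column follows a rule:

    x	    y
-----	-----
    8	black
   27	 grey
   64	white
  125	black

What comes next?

Column x goes 8, 27, 64, 125 → 216 (perfect cubes: 2³, 3³, 4³, …).
For the column y, repeats black → grey → white: black, grey, white, black → grey.
Putting it together: 216  grey.

216  grey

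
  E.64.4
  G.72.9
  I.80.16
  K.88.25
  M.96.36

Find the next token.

Letter: letters move forward 2 places in the alphabet; E, G, I, K, M → O.
Second component: 64, 72, 80, 88, 96 → 104 (+8 each step).
Third component: perfect squares: 2², 3², 4², …, so 4, 9, 16, 25, 36 → 49.
Putting it together: O.104.49.

O.104.49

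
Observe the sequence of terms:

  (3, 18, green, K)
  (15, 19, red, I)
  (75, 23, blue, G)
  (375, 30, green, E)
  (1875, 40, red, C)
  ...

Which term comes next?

First entry: 3, 15, 75, 375, 1875 → 9375 (×5 each step).
Second entry — differences are 1, 4, 7, … (increasing by 3 each time): 18, 19, 23, 30, 40 → 53.
Colour — repeats green → red → blue: green, red, blue, green, red → blue.
Letter: letters move back 2 places in the alphabet; K, I, G, E, C → A.
So the next term is (9375, 53, blue, A).

(9375, 53, blue, A)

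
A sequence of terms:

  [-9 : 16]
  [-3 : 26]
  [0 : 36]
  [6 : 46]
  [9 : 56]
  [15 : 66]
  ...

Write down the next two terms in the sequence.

First value goes -9, -3, 0, 6, 9, 15 → 18 → 24 (alternating steps +6, +3, +6, +3, …).
Second value — +10 each step: 16, 26, 36, 46, 56, 66 → 76 → 86.
Putting the parts together: [18 : 76] and then [24 : 86].

[18 : 76], [24 : 86]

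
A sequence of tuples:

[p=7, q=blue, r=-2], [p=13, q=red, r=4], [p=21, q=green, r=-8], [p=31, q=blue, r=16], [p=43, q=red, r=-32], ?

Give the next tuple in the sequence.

For the p, differences are 6, 8, 10, … (increasing by 2 each time): 7, 13, 21, 31, 43 → 57.
Q — repeats blue → red → green: blue, red, green, blue, red → green.
R: -2, 4, -8, 16, -32 → 64 (×(-2) each step).
Putting it together: [p=57, q=green, r=64].

[p=57, q=green, r=64]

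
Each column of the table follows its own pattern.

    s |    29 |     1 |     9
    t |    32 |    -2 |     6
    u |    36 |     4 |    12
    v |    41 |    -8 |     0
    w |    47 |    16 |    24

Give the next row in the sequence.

x  54  -32  -24

For the letter, letters move forward 1 place in the alphabet: s, t, u, v, w → x.
Second component goes 29, 32, 36, 41, 47 → 54 (differences are 3, 4, 5, … (increasing by 1 each time)).
Third component: 1, -2, 4, -8, 16 → -32 (×(-2) each step).
Fourth component — always 8 more than the third component: 9, 6, 12, 0, 24 → -24.
So the next row is x  54  -32  -24.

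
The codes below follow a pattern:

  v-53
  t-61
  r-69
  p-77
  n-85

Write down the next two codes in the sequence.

Letter: letters move back 2 places in the alphabet, so v, t, r, p, n → l → j.
Second component — +8 each step: 53, 61, 69, 77, 85 → 93 → 101.
So the next two codes are l-93 and j-101.

l-93, j-101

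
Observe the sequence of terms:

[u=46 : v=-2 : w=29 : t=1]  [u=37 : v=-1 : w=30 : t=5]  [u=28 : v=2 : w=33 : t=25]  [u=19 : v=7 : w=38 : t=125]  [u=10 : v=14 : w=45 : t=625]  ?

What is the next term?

[u=1 : v=23 : w=54 : t=3125]

U: 46, 37, 28, 19, 10 → 1 (−9 each step).
For the v, differences are 1, 3, 5, … (increasing by 2 each time): -2, -1, 2, 7, 14 → 23.
W: 29, 30, 33, 38, 45 → 54 (differences are 1, 3, 5, … (increasing by 2 each time)).
T goes 1, 5, 25, 125, 625 → 3125 (×5 each step).
Combining the parts gives [u=1 : v=23 : w=54 : t=3125].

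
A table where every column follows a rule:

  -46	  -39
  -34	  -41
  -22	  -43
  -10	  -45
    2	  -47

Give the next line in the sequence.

First component: +12 each step, so -46, -34, -22, -10, 2 → 14.
Second component goes -39, -41, -43, -45, -47 → -49 (−2 each step).
Putting it together: 14  -49.

14  -49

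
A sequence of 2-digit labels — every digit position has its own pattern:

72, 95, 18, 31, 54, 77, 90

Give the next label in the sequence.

13

For the first digit, +2 each step, mod 10: 7, 9, 1, 3, 5, 7, 9 → 1.
Second digit: +3 each step, mod 10; 2, 5, 8, 1, 4, 7, 0 → 3.
Combining the parts gives 13.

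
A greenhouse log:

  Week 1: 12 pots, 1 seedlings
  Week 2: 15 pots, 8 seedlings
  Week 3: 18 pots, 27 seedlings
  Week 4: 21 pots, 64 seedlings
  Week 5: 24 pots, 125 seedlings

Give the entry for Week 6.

Pots goes 12, 15, 18, 21, 24 → 27 (+3 each step).
Seedlings: perfect cubes: 1³, 2³, 3³, …; 1, 8, 27, 64, 125 → 216.
Putting it together: 27 pots, 216 seedlings.

27 pots, 216 seedlings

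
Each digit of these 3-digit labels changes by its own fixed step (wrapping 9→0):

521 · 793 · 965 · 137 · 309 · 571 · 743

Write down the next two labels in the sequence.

For the first digit, +2 each step, mod 10: 5, 7, 9, 1, 3, 5, 7 → 9 → 1.
Second digit: −3 each step, mod 10, so 2, 9, 6, 3, 0, 7, 4 → 1 → 8.
For the third digit, +2 each step, mod 10: 1, 3, 5, 7, 9, 1, 3 → 5 → 7.
So the next two labels are 915 and 187.

915 then 187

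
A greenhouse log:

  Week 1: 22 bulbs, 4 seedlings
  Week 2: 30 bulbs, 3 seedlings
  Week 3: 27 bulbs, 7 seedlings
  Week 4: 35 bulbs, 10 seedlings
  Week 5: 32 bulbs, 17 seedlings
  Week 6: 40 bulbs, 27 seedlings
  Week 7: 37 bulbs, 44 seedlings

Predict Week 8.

45 bulbs, 71 seedlings

Bulbs: alternating steps +8, −3, +8, −3, …, so 22, 30, 27, 35, 32, 40, 37 → 45.
Seedlings: each term is the sum of the two before it, so 4, 3, 7, 10, 17, 27, 44 → 71.
So the next record is 45 bulbs, 71 seedlings.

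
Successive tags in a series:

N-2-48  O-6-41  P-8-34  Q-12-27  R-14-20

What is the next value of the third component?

Third component: −7 each step, so 48, 41, 34, 27, 20 → 13.

13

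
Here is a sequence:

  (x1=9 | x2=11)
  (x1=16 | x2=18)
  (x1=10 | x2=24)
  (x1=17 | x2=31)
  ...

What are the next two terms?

(x1=11 | x2=37), (x1=18 | x2=44)

X1 goes 9, 16, 10, 17 → 11 → 18 (alternating steps +7, −6, +7, −6, …).
For the x2, alternating steps +7, +6, +7, +6, …: 11, 18, 24, 31 → 37 → 44.
Putting the parts together: (x1=11 | x2=37) and then (x1=18 | x2=44).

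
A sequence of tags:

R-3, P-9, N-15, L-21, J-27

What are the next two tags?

H-33 then F-39

Letter goes R, P, N, L, J → H → F (letters move back 2 places in the alphabet).
Second component goes 3, 9, 15, 21, 27 → 33 → 39 (+6 each step).
So the next two tags are H-33 and F-39.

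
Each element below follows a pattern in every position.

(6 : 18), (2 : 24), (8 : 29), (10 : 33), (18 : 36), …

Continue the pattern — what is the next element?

(28 : 38)

First value: each term is the sum of the two before it; 6, 2, 8, 10, 18 → 28.
Second value: differences are 6, 5, 4, … (decreasing by 1 each time); 18, 24, 29, 33, 36 → 38.
Combining the parts gives (28 : 38).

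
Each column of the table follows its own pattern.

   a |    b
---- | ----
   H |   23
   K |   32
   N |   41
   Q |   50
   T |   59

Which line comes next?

W  68

Column a: H, K, N, Q, T → W (letters move forward 3 places in the alphabet).
For the column b, +9 each step: 23, 32, 41, 50, 59 → 68.
Combining the parts gives W  68.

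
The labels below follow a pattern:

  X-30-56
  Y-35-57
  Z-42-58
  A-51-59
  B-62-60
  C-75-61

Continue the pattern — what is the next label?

D-90-62

Letter goes X, Y, Z, A, B, C → D (letters move forward 1 place in the alphabet, wrapping Z→A).
Second component: 30, 35, 42, 51, 62, 75 → 90 (differences are 5, 7, 9, … (increasing by 2 each time)).
Third component: +1 each step, so 56, 57, 58, 59, 60, 61 → 62.
Combining the parts gives D-90-62.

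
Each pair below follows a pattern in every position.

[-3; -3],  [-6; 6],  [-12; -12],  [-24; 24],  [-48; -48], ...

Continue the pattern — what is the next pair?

[-96; 96]

First entry: ×2 each step; -3, -6, -12, -24, -48 → -96.
For the second entry, ×(-2) each step: -3, 6, -12, 24, -48 → 96.
Combining the parts gives [-96; 96].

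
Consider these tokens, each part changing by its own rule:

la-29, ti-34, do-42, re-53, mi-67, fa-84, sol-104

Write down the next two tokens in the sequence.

la-127 then ti-153

Note: runs through the solfège scale do→ti, so la, ti, do, re, mi, fa, sol → la → ti.
Second component — differences are 5, 8, 11, … (increasing by 3 each time): 29, 34, 42, 53, 67, 84, 104 → 127 → 153.
So the next two tokens are la-127 and ti-153.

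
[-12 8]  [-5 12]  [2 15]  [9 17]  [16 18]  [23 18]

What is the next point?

[30 17]

For the first value, +7 each step: -12, -5, 2, 9, 16, 23 → 30.
Second value: differences are 4, 3, 2, … (decreasing by 1 each time), so 8, 12, 15, 17, 18, 18 → 17.
Putting it together: [30 17].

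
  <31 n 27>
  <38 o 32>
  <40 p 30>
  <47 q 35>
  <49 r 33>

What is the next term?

<56 s 38>

First slot goes 31, 38, 40, 47, 49 → 56 (alternating steps +7, +2, +7, +2, …).
Letter: n, o, p, q, r → s (letters move forward 1 place in the alphabet).
Third slot: alternating steps +5, −2, +5, −2, …; 27, 32, 30, 35, 33 → 38.
Putting it together: <56 s 38>.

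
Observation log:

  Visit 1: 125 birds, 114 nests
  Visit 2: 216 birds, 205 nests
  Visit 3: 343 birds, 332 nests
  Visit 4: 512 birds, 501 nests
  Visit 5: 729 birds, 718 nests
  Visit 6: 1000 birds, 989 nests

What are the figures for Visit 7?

For the birds, perfect cubes: 5³, 6³, 7³, …: 125, 216, 343, 512, 729, 1000 → 1331.
Nests: always 11 less than the birds; 114, 205, 332, 501, 718, 989 → 1320.
So the next row is 1331 birds, 1320 nests.

1331 birds, 1320 nests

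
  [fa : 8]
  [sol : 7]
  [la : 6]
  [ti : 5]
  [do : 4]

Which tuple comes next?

[re : 3]

For the note, runs through the solfège scale do→ti: fa, sol, la, ti, do → re.
Second part: 8, 7, 6, 5, 4 → 3 (−1 each step).
So the next tuple is [re : 3].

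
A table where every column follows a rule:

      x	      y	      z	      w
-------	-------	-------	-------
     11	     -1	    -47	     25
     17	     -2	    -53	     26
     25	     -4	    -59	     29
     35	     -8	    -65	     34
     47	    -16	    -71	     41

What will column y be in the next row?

Column y: -1, -2, -4, -8, -16 → -32 (×2 each step).

-32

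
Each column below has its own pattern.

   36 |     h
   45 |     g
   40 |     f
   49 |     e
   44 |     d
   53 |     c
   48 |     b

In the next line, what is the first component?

First component: alternating steps +9, −5, +9, −5, …; 36, 45, 40, 49, 44, 53, 48 → 57.
Letter: letters move back 1 place in the alphabet; h, g, f, e, d, c, b → a.

57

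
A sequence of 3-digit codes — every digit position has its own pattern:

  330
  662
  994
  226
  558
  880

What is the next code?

First digit — +3 each step, mod 10: 3, 6, 9, 2, 5, 8 → 1.
Second digit — +3 each step, mod 10: 3, 6, 9, 2, 5, 8 → 1.
Third digit: 0, 2, 4, 6, 8, 0 → 2 (+2 each step, mod 10).
So the next code is 112.

112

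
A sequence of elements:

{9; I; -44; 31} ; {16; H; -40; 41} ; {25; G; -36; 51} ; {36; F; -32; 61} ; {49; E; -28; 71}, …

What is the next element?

For the first component, perfect squares: 3², 4², 5², …: 9, 16, 25, 36, 49 → 64.
For the letter, letters move back 1 place in the alphabet: I, H, G, F, E → D.
Third component: -44, -40, -36, -32, -28 → -24 (+4 each step).
Fourth component: +10 each step, so 31, 41, 51, 61, 71 → 81.
Combining the parts gives {64; D; -24; 81}.

{64; D; -24; 81}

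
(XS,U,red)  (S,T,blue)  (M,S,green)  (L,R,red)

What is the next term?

Size: runs through clothing sizes XS→XL, so XS, S, M, L → XL.
Letter: U, T, S, R → Q (letters move back 1 place in the alphabet).
Colour — repeats red → blue → green: red, blue, green, red → blue.
Combining the parts gives (XL,Q,blue).

(XL,Q,blue)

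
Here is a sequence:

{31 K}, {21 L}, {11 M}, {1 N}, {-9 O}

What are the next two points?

First part: −10 each step; 31, 21, 11, 1, -9 → -19 → -29.
Letter goes K, L, M, N, O → P → Q (letters move forward 1 place in the alphabet).
Putting the parts together: {-19 P} and then {-29 Q}.

{-19 P}, {-29 Q}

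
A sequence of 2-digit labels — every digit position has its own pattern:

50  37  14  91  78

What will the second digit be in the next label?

5

Second digit: 0, 7, 4, 1, 8 → 5 (−3 each step, mod 10).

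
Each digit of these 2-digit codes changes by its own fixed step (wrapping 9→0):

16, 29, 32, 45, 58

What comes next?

For the first digit, +1 each step, mod 10: 1, 2, 3, 4, 5 → 6.
For the second digit, +3 each step, mod 10: 6, 9, 2, 5, 8 → 1.
So the next code is 61.

61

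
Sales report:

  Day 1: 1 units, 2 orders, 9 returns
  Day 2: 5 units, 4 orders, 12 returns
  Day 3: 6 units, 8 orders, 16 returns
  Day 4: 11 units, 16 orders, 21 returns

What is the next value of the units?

Units goes 1, 5, 6, 11 → 17 (each term is the sum of the two before it).

17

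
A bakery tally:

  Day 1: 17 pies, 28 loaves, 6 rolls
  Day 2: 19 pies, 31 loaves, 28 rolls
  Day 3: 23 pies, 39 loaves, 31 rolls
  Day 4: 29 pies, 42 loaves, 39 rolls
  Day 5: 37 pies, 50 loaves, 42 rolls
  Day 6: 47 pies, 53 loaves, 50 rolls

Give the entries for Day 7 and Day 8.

59 pies, 61 loaves, 53 rolls; 73 pies, 64 loaves, 61 rolls

Pies: differences are 2, 4, 6, … (increasing by 2 each time); 17, 19, 23, 29, 37, 47 → 59 → 73.
Loaves: 28, 31, 39, 42, 50, 53 → 61 → 64 (alternating steps +3, +8, +3, +8, …).
Rolls: 6, 28, 31, 39, 42, 50 → 53 → 61 (always the previous value of the loaves).
So the next two lines are 59 pies, 61 loaves, 53 rolls and 73 pies, 64 loaves, 61 rolls.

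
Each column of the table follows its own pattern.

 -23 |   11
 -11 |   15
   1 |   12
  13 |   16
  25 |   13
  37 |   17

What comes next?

First component: -23, -11, 1, 13, 25, 37 → 49 (+12 each step).
Second component: alternating steps +4, −3, +4, −3, …; 11, 15, 12, 16, 13, 17 → 14.
So the next line is 49  14.

49  14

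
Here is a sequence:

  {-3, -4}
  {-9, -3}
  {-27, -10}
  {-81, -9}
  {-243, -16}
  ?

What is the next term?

First entry: ×3 each step; -3, -9, -27, -81, -243 → -729.
Second entry — alternating steps +1, −7, +1, −7, …: -4, -3, -10, -9, -16 → -15.
Putting it together: {-729, -15}.

{-729, -15}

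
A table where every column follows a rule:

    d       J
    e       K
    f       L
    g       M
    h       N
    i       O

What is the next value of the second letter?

P

Second letter: letters move forward 1 place in the alphabet; J, K, L, M, N, O → P.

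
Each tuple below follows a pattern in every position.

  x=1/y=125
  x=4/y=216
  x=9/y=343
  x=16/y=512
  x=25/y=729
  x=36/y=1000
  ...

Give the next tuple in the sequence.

x=49/y=1331

For the x, perfect squares: 1², 2², 3², …: 1, 4, 9, 16, 25, 36 → 49.
Y: 125, 216, 343, 512, 729, 1000 → 1331 (perfect cubes: 5³, 6³, 7³, …).
Combining the parts gives x=49/y=1331.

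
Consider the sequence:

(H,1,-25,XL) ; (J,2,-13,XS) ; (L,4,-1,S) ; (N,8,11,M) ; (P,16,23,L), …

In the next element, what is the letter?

R

Letter: letters move forward 2 places in the alphabet, so H, J, L, N, P → R.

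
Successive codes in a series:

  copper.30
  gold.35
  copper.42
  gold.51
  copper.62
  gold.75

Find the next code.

Metal: alternates copper ↔ gold, so copper, gold, copper, gold, copper, gold → copper.
Second component: differences are 5, 7, 9, … (increasing by 2 each time); 30, 35, 42, 51, 62, 75 → 90.
Combining the parts gives copper.90.

copper.90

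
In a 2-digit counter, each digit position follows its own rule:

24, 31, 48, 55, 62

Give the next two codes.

First digit: +1 each step, mod 10; 2, 3, 4, 5, 6 → 7 → 8.
Second digit: 4, 1, 8, 5, 2 → 9 → 6 (−3 each step, mod 10).
Putting the parts together: 79 and then 86.

79 then 86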